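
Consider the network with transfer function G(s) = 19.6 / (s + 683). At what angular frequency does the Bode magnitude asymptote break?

683 rad/sec

The single real pole at s = −683 gives a corner at ω = 683 rad/sec.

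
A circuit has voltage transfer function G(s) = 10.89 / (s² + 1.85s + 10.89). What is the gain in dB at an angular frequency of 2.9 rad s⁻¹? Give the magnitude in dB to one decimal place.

5.3 dB

|(j2.9)² + 1.85(j2.9) + 10.89| = |2.48 + j5.365| = 5.91
|G(j2.9)| = 10.89 / 5.91 = 1.8425
20 log₁₀(1.8425) = 5.31 dB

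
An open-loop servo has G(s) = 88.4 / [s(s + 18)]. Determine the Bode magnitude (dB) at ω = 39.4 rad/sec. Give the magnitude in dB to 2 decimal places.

|j39.4 + 18| = √(39.4² + 18²) = 43.32
|j39.4| = 39.4
|G(j39.4)| = 88.4 / (43.32 × 39.4) = 0.051796
20 log₁₀(0.051796) = -25.714 dB

-25.71 dB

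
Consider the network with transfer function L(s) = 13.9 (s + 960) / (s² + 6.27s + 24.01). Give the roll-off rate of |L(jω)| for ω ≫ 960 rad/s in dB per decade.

With 1 zero and 2 poles, the high-frequency asymptotic slope is 20 × (1 − 2) = -20 dB/decade.

-20 dB/decade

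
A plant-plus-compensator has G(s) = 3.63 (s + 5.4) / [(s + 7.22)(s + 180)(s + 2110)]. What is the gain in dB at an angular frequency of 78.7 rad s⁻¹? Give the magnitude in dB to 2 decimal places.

|j78.7 + 5.4| = √(78.7² + 5.4²) = 78.89
|j78.7 + 7.22| = √(78.7² + 7.22²) = 79.03
|j78.7 + 180| = √(78.7² + 180²) = 196.5
|j78.7 + 2110| = √(78.7² + 2110²) = 2111
|G(j78.7)| = 3.63 × 78.89 / (79.03 × 196.5 × 2111) = 8.735e-06
20 log₁₀(8.735e-06) = -101.175 dB

-101.17 dB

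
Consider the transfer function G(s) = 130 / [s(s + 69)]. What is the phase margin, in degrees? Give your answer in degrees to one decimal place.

88.4 deg

Gain crossover: |G(jω)| = 1 at ω ≈ 1.88 rad/s.
∠G(j1.88) = −90° − arctan(1.88/69) ≈ -91.56°
PM = 180° + (-91.56°) = 88.44°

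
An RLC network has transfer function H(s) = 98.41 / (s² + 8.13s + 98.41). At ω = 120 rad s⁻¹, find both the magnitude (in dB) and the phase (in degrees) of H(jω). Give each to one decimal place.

|(j120)² + 8.13(j120) + 98.41| = |-14302 + j975.6| = 1.433e+04
|H(j120)| = 98.41 / 1.433e+04 = 0.0068651
20 log₁₀(0.0068651) = -43.27 dB
∠[(j120)² + 8.13(j120) + 98.41] = ∠[-14302 + j975.6] = 176.10°
∠H(j120) = −176.10° = -176.10°

|H| = -43.3 dB, ∠H = -176.1°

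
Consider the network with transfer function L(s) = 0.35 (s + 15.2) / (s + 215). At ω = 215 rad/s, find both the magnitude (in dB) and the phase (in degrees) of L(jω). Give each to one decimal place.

|j215 + 15.2| = √(215² + 15.2²) = 215.5
|j215 + 215| = √(215² + 215²) = 304.1
|L(j215)| = 0.35 × 215.5 / 304.1 = 0.24811
20 log₁₀(0.24811) = -12.11 dB
∠(j215 + 15.2) = arctan(215/15.2) = 85.96°
∠(j215 + 215) = arctan(215/215) = 45.00°
∠L(j215) = 85.96° − 45.00° = 40.96°

|L| = -12.1 dB, ∠L = 41.0°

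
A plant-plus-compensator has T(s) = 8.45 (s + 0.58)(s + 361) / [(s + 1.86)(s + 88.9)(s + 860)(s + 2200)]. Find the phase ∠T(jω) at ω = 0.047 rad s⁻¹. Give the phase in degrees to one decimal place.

3.2 deg

∠(j0.047 + 0.58) = arctan(0.047/0.58) = 4.63°
∠(j0.047 + 361) = arctan(0.047/361) = 0.01°
∠(j0.047 + 1.86) = arctan(0.047/1.86) = 1.45°
∠(j0.047 + 88.9) = arctan(0.047/88.9) = 0.03°
∠(j0.047 + 860) = arctan(0.047/860) = 0.00°
∠(j0.047 + 2200) = arctan(0.047/2200) = 0.00°
∠T(j0.047) = 4.63° + 0.01° − (1.45° + 0.03° + 0.00° + 0.00°) = 3.16°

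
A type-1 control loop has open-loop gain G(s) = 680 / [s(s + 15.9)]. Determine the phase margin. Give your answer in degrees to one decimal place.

33.8 deg

Gain crossover: |G(jω)| = 1 at ω ≈ 23.8 rad/s.
∠G(j23.8) = −90° − arctan(23.8/15.9) ≈ -146.23°
PM = 180° + (-146.23°) = 33.77°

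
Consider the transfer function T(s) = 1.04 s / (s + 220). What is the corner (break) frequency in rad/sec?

The single real pole at s = −220 gives a corner at ω = 220 rad/sec.

220 rad/sec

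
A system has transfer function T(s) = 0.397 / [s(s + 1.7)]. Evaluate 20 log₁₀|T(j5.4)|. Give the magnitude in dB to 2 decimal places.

-37.73 dB

|j5.4 + 1.7| = √(5.4² + 1.7²) = 5.661
|j5.4| = 5.4
|T(j5.4)| = 0.397 / (5.661 × 5.4) = 0.012986
20 log₁₀(0.012986) = -37.730 dB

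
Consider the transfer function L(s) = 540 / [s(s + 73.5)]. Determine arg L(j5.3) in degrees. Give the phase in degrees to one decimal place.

∠(j5.3 + 73.5) = arctan(5.3/73.5) = 4.12°
∠(j5.3) = 90.00°
∠L(j5.3) = − (4.12° + 90.00°) = -94.12°

-94.1°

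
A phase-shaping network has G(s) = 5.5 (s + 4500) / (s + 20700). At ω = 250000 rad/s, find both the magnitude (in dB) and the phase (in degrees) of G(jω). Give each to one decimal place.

|j250000 + 4500| = √(250000² + 4500²) = 2.5e+05
|j250000 + 20700| = √(250000² + 20700²) = 2.509e+05
|G(j250000)| = 5.5 × 2.5e+05 / 2.509e+05 = 5.4821
20 log₁₀(5.4821) = 14.78 dB
∠(j250000 + 4500) = arctan(250000/4500) = 88.97°
∠(j250000 + 20700) = arctan(250000/20700) = 85.27°
∠G(j250000) = 88.97° − 85.27° = 3.70°

|G| = 14.8 dB, ∠G = 3.7°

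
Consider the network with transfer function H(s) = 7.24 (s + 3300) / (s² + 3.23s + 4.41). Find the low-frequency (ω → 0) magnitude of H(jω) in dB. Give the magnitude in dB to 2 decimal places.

74.68 dB

H(0) = 7.24 × 3300 / 4.41 = 5417.7
20 log₁₀(5417.7) = 74.676 dB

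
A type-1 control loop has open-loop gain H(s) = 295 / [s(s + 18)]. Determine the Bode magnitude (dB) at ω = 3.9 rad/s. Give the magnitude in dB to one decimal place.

|j3.9 + 18| = √(3.9² + 18²) = 18.42
|j3.9| = 3.9
|H(j3.9)| = 295 / (18.42 × 3.9) = 4.107
20 log₁₀(4.107) = 12.27 dB

12.3 dB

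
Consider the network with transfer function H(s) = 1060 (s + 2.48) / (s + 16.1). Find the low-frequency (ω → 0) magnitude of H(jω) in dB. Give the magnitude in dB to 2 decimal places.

44.26 dB

H(0) = 1060 × 2.48 / 16.1 = 163.28
20 log₁₀(163.28) = 44.259 dB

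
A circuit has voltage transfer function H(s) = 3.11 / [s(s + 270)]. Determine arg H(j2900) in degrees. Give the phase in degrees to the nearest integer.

-175°

∠(j2900 + 270) = arctan(2900/270) = 84.68°
∠(j2900) = 90.00°
∠H(j2900) = − (84.68° + 90.00°) = -174.68°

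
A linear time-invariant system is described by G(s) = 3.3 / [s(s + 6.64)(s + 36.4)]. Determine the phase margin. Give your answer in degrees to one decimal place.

Gain crossover: |G(jω)| = 1 at ω ≈ 0.0137 rad s⁻¹.
∠G(j0.0137) = −90° − arctan(0.0137/6.64) − arctan(0.0137/36.4) ≈ -90.14°
PM = 180° + (-90.14°) = 89.86°

89.9°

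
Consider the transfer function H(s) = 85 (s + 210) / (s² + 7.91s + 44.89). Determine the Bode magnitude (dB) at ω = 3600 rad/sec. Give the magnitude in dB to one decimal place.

-32.5 dB

|j3600 + 210| = √(3600² + 210²) = 3606
|(j3600)² + 7.91(j3600) + 44.89| = |-1.296e+07 + j28476| = 1.296e+07
|H(j3600)| = 85 × 3606 / 1.296e+07 = 0.023651
20 log₁₀(0.023651) = -32.52 dB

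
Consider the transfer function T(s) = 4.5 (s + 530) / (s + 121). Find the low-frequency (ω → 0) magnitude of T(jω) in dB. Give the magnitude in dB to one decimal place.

25.9 dB

T(0) = 4.5 × 530 / 121 = 19.711
20 log₁₀(19.711) = 25.89 dB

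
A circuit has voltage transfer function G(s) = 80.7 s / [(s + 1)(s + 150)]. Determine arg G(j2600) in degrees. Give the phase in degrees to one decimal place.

∠(j2600) = 90.00°
∠(j2600 + 1) = arctan(2600/1) = 89.98°
∠(j2600 + 150) = arctan(2600/150) = 86.70°
∠G(j2600) = 90.00° − (89.98° + 86.70°) = -86.68°

-86.7°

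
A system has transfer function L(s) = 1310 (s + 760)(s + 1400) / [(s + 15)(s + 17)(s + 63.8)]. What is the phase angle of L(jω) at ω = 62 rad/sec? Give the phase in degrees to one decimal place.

-188.0°

∠(j62 + 760) = arctan(62/760) = 4.66°
∠(j62 + 1400) = arctan(62/1400) = 2.54°
∠(j62 + 15) = arctan(62/15) = 76.40°
∠(j62 + 17) = arctan(62/17) = 74.67°
∠(j62 + 63.8) = arctan(62/63.8) = 44.18°
∠L(j62) = 4.66° + 2.54° − (76.40° + 74.67° + 44.18°) = -188.05°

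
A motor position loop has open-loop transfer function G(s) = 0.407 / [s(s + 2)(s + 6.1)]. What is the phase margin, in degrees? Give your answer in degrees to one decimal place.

Gain crossover: |G(jω)| = 1 at ω ≈ 0.0334 rad s⁻¹.
∠G(j0.0334) = −90° − arctan(0.0334/2) − arctan(0.0334/6.1) ≈ -91.27°
PM = 180° + (-91.27°) = 88.73°

88.7°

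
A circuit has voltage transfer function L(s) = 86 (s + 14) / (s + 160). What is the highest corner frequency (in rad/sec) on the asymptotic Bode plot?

160 rad/sec

Break frequencies occur at each pole and zero magnitude: 14 rad/sec, 160 rad/sec.
The highest is 160 rad/sec.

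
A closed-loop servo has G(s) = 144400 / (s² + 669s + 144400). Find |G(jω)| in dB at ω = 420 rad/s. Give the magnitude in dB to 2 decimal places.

-5.84 dB

|(j420)² + 669(j420) + 144400| = |-32000 + j2.8098e+05| = 2.828e+05
|G(j420)| = 144400 / 2.828e+05 = 0.51061
20 log₁₀(0.51061) = -5.838 dB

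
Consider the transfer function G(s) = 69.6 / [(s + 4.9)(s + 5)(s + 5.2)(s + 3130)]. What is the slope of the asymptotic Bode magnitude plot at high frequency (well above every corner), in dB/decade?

-80 dB/decade

With 0 zeros and 4 poles, the high-frequency asymptotic slope is 20 × (0 − 4) = -80 dB/decade.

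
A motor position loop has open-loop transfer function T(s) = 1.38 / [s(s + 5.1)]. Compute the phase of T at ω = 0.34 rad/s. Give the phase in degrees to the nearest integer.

-94 deg

∠(j0.34 + 5.1) = arctan(0.34/5.1) = 3.81°
∠(j0.34) = 90.00°
∠T(j0.34) = − (3.81° + 90.00°) = -93.81°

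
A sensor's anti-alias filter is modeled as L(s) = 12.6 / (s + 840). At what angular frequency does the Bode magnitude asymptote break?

The single real pole at s = −840 gives a corner at ω = 840 rad/sec.

840 rad/sec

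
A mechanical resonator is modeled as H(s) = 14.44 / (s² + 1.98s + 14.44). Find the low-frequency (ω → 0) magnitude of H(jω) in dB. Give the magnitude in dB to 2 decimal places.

H(0) = 14.44 / 14.44 = 1
20 log₁₀(1) = 0.000 dB

0.00 dB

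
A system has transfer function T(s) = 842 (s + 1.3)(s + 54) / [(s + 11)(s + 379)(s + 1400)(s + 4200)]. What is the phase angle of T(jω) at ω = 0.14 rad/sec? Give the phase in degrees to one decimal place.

5.5 deg

∠(j0.14 + 1.3) = arctan(0.14/1.3) = 6.15°
∠(j0.14 + 54) = arctan(0.14/54) = 0.15°
∠(j0.14 + 11) = arctan(0.14/11) = 0.73°
∠(j0.14 + 379) = arctan(0.14/379) = 0.02°
∠(j0.14 + 1400) = arctan(0.14/1400) = 0.01°
∠(j0.14 + 4200) = arctan(0.14/4200) = 0.00°
∠T(j0.14) = 6.15° + 0.15° − (0.73° + 0.02° + 0.01° + 0.00°) = 5.54°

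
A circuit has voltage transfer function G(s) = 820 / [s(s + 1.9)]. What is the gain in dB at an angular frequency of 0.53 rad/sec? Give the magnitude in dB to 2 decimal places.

|j0.53 + 1.9| = √(0.53² + 1.9²) = 1.973
|j0.53| = 0.53
|G(j0.53)| = 820 / (1.973 × 0.53) = 784.36
20 log₁₀(784.36) = 57.890 dB

57.89 dB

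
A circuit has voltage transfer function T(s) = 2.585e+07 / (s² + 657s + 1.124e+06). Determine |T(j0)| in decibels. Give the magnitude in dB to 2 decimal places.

T(0) = 2.585e+07 / 1.124e+06 = 22.998
20 log₁₀(22.998) = 27.234 dB

27.23 dB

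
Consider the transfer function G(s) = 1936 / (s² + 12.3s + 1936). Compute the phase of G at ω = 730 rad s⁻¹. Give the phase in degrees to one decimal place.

∠[(j730)² + 12.3(j730) + 1936] = ∠[-5.3096e+05 + j8979] = 179.03°
∠G(j730) = −179.03° = -179.03°

-179.0°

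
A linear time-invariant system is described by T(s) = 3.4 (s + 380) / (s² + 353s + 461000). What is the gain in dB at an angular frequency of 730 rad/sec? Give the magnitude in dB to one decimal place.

|j730 + 380| = √(730² + 380²) = 823
|(j730)² + 353(j730) + 461000| = |-71900 + j2.5769e+05| = 2.675e+05
|T(j730)| = 3.4 × 823 / 2.675e+05 = 0.010459
20 log₁₀(0.010459) = -39.61 dB

-39.6 dB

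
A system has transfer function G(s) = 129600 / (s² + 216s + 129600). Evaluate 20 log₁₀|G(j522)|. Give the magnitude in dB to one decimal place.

|(j522)² + 216(j522) + 129600| = |-1.4288e+05 + j1.1275e+05| = 1.82e+05
|G(j522)| = 129600 / 1.82e+05 = 0.71204
20 log₁₀(0.71204) = -2.95 dB

-2.9 dB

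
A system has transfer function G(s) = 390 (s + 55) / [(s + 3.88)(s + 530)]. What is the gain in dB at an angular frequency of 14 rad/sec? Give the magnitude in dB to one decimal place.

9.2 dB

|j14 + 55| = √(14² + 55²) = 56.75
|j14 + 3.88| = √(14² + 3.88²) = 14.53
|j14 + 530| = √(14² + 530²) = 530.2
|G(j14)| = 390 × 56.75 / (14.53 × 530.2) = 2.8737
20 log₁₀(2.8737) = 9.17 dB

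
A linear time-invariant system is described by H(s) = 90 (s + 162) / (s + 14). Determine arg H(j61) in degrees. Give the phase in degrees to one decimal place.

∠(j61 + 162) = arctan(61/162) = 20.63°
∠(j61 + 14) = arctan(61/14) = 77.07°
∠H(j61) = 20.63° − 77.07° = -56.44°

-56.4 deg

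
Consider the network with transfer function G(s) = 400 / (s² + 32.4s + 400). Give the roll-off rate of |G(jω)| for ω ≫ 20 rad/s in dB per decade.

-40 dB/decade

With 0 zeros and 2 poles, the high-frequency asymptotic slope is 20 × (0 − 2) = -40 dB/decade.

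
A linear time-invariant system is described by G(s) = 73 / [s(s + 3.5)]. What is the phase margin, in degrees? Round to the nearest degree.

23°

Gain crossover: |G(jω)| = 1 at ω ≈ 8.19 rad/s.
∠G(j8.19) = −90° − arctan(8.19/3.5) ≈ -156.87°
PM = 180° + (-156.87°) = 23.13°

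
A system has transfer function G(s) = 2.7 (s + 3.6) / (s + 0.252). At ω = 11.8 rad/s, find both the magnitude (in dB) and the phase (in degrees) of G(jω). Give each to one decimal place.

|j11.8 + 3.6| = √(11.8² + 3.6²) = 12.34
|j11.8 + 0.252| = √(11.8² + 0.252²) = 11.8
|G(j11.8)| = 2.7 × 12.34 / 11.8 = 2.8222
20 log₁₀(2.8222) = 9.01 dB
∠(j11.8 + 3.6) = arctan(11.8/3.6) = 73.03°
∠(j11.8 + 0.252) = arctan(11.8/0.252) = 88.78°
∠G(j11.8) = 73.03° − 88.78° = -15.74°

|G| = 9.0 dB, ∠G = -15.7 deg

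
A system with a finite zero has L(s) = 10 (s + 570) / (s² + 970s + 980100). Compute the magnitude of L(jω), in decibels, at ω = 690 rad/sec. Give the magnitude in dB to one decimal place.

|j690 + 570| = √(690² + 570²) = 895
|(j690)² + 970(j690) + 980100| = |5.04e+05 + j6.693e+05| = 8.378e+05
|L(j690)| = 10 × 895 / 8.378e+05 = 0.010682
20 log₁₀(0.010682) = -39.43 dB

-39.4 dB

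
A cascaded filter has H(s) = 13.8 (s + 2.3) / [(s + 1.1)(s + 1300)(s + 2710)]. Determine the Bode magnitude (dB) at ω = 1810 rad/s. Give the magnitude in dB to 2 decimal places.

-114.42 dB

|j1810 + 2.3| = √(1810² + 2.3²) = 1810
|j1810 + 1.1| = √(1810² + 1.1²) = 1810
|j1810 + 1300| = √(1810² + 1300²) = 2228
|j1810 + 2710| = √(1810² + 2710²) = 3259
|H(j1810)| = 13.8 × 1810 / (1810 × 2228 × 3259) = 1.9002e-06
20 log₁₀(1.9002e-06) = -114.424 dB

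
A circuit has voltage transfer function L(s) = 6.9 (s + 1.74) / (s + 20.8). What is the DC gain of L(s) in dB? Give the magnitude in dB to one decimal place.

L(0) = 6.9 × 1.74 / 20.8 = 0.57721
20 log₁₀(0.57721) = -4.77 dB

-4.8 dB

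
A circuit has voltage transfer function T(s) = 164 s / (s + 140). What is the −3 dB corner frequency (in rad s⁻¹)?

For a single-pole high-pass, the −3 dB point is at the pole: ω = 140 rad s⁻¹.

140 rad s⁻¹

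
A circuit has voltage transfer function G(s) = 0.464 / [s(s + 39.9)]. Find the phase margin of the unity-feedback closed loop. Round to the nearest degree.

90°

Gain crossover: |G(jω)| = 1 at ω ≈ 0.0116 rad/sec.
∠G(j0.0116) = −90° − arctan(0.0116/39.9) ≈ -90.02°
PM = 180° + (-90.02°) = 89.98°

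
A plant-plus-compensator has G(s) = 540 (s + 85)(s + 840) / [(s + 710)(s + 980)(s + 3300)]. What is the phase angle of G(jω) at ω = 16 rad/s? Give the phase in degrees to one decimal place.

∠(j16 + 85) = arctan(16/85) = 10.66°
∠(j16 + 840) = arctan(16/840) = 1.09°
∠(j16 + 710) = arctan(16/710) = 1.29°
∠(j16 + 980) = arctan(16/980) = 0.94°
∠(j16 + 3300) = arctan(16/3300) = 0.28°
∠G(j16) = 10.66° + 1.09° − (1.29° + 0.94° + 0.28°) = 9.25°

9.2°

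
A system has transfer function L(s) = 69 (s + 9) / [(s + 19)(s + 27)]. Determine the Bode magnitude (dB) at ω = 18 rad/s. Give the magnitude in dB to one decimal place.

4.3 dB

|j18 + 9| = √(18² + 9²) = 20.12
|j18 + 19| = √(18² + 19²) = 26.17
|j18 + 27| = √(18² + 27²) = 32.45
|L(j18)| = 69 × 20.12 / (26.17 × 32.45) = 1.635
20 log₁₀(1.635) = 4.27 dB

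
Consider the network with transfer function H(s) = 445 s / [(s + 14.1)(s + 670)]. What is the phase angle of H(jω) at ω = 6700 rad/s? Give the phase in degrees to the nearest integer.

∠(j6700) = 90.00°
∠(j6700 + 14.1) = arctan(6700/14.1) = 89.88°
∠(j6700 + 670) = arctan(6700/670) = 84.29°
∠H(j6700) = 90.00° − (89.88° + 84.29°) = -84.17°

-84°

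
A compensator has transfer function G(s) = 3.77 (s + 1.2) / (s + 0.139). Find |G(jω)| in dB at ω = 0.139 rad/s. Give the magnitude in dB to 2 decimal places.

|j0.139 + 1.2| = √(0.139² + 1.2²) = 1.208
|j0.139 + 0.139| = √(0.139² + 0.139²) = 0.1966
|G(j0.139)| = 3.77 × 1.208 / 0.1966 = 23.168
20 log₁₀(23.168) = 27.298 dB

27.30 dB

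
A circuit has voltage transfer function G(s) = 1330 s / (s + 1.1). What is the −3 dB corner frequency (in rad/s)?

For a single-pole high-pass, the −3 dB point is at the pole: ω = 1.1 rad/s.

1.1 rad/s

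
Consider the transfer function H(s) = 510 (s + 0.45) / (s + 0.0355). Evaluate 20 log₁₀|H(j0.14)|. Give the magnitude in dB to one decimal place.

64.4 dB

|j0.14 + 0.45| = √(0.14² + 0.45²) = 0.4713
|j0.14 + 0.0355| = √(0.14² + 0.0355²) = 0.1444
|H(j0.14)| = 510 × 0.4713 / 0.1444 = 1664.1
20 log₁₀(1664.1) = 64.42 dB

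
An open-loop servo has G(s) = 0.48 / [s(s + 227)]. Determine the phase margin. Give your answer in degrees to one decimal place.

90.0 deg

Gain crossover: |G(jω)| = 1 at ω ≈ 0.00211 rad s⁻¹.
∠G(j0.00211) = −90° − arctan(0.00211/227) ≈ -90.00°
PM = 180° + (-90.00°) = 90.00°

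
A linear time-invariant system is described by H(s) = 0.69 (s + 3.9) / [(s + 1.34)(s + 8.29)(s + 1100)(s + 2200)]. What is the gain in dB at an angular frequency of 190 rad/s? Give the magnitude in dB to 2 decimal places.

-176.64 dB

|j190 + 3.9| = √(190² + 3.9²) = 190
|j190 + 1.34| = √(190² + 1.34²) = 190
|j190 + 8.29| = √(190² + 8.29²) = 190.2
|j190 + 1100| = √(190² + 1100²) = 1116
|j190 + 2200| = √(190² + 2200²) = 2208
|H(j190)| = 0.69 × 190 / (190 × 190.2 × 1116 × 2208) = 1.4721e-09
20 log₁₀(1.4721e-09) = -176.641 dB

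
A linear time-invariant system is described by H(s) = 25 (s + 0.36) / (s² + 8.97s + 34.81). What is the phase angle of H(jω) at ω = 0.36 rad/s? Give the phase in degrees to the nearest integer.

∠(j0.36 + 0.36) = arctan(0.36/0.36) = 45.00°
∠[(j0.36)² + 8.97(j0.36) + 34.81] = ∠[34.68 + j3.2292] = 5.32°
∠H(j0.36) = 45.00° − 5.32° = 39.68°

40°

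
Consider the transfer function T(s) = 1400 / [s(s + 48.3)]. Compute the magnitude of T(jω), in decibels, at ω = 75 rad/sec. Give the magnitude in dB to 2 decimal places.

|j75 + 48.3| = √(75² + 48.3²) = 89.21
|j75| = 75
|T(j75)| = 1400 / (89.21 × 75) = 0.20925
20 log₁₀(0.20925) = -13.587 dB

-13.59 dB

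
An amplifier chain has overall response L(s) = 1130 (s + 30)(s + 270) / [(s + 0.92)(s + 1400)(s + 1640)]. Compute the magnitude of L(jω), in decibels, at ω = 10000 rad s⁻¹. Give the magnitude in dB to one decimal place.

|j10000 + 30| = √(10000² + 30²) = 1e+04
|j10000 + 270| = √(10000² + 270²) = 1e+04
|j10000 + 0.92| = √(10000² + 0.92²) = 1e+04
|j10000 + 1400| = √(10000² + 1400²) = 1.01e+04
|j10000 + 1640| = √(10000² + 1640²) = 1.013e+04
|L(j10000)| = 1130 × 1e+04 × 1e+04 / (1e+04 × 1.01e+04 × 1.013e+04) = 0.11047
20 log₁₀(0.11047) = -19.13 dB

-19.1 dB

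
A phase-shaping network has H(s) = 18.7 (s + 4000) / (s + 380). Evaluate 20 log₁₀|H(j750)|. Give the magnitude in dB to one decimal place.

39.1 dB

|j750 + 4000| = √(750² + 4000²) = 4070
|j750 + 380| = √(750² + 380²) = 840.8
|H(j750)| = 18.7 × 4070 / 840.8 = 90.516
20 log₁₀(90.516) = 39.13 dB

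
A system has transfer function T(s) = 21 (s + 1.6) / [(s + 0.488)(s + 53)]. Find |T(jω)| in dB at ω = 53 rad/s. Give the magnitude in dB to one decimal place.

|j53 + 1.6| = √(53² + 1.6²) = 53.02
|j53 + 0.488| = √(53² + 0.488²) = 53
|j53 + 53| = √(53² + 53²) = 74.95
|T(j53)| = 21 × 53.02 / (53 × 74.95) = 0.28029
20 log₁₀(0.28029) = -11.05 dB

-11.0 dB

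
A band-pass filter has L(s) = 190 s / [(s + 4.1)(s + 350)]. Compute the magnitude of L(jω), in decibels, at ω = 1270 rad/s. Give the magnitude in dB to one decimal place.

-16.8 dB

|j1270| = 1270
|j1270 + 4.1| = √(1270² + 4.1²) = 1270
|j1270 + 350| = √(1270² + 350²) = 1317
|L(j1270)| = 190 × 1270 / (1270 × 1317) = 0.14423
20 log₁₀(0.14423) = -16.82 dB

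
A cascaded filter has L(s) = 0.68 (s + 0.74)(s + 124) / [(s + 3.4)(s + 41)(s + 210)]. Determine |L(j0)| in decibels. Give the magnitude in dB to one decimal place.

L(0) = 0.68 × 0.74 × 124 / (3.4 × 41 × 210) = 0.0021315
20 log₁₀(0.0021315) = -53.43 dB

-53.4 dB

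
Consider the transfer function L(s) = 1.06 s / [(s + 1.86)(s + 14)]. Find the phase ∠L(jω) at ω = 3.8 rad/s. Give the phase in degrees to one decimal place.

10.9°

∠(j3.8) = 90.00°
∠(j3.8 + 1.86) = arctan(3.8/1.86) = 63.92°
∠(j3.8 + 14) = arctan(3.8/14) = 15.19°
∠L(j3.8) = 90.00° − (63.92° + 15.19°) = 10.89°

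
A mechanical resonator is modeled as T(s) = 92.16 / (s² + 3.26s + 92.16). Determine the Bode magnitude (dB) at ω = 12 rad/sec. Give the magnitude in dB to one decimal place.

|(j12)² + 3.26(j12) + 92.16| = |-51.84 + j39.12| = 64.94
|T(j12)| = 92.16 / 64.94 = 1.4191
20 log₁₀(1.4191) = 3.04 dB

3.0 dB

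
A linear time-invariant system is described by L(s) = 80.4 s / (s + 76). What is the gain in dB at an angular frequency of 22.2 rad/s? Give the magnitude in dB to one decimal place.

27.1 dB

|j22.2| = 22.2
|j22.2 + 76| = √(22.2² + 76²) = 79.18
|L(j22.2)| = 80.4 × 22.2 / 79.18 = 22.543
20 log₁₀(22.543) = 27.06 dB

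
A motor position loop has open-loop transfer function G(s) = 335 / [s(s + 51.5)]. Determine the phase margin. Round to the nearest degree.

83°

Gain crossover: |G(jω)| = 1 at ω ≈ 6.45 rad/s.
∠G(j6.45) = −90° − arctan(6.45/51.5) ≈ -97.14°
PM = 180° + (-97.14°) = 82.86°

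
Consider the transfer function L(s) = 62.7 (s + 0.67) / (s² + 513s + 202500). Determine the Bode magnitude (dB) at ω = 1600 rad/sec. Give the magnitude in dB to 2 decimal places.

-27.92 dB

|j1600 + 0.67| = √(1600² + 0.67²) = 1600
|(j1600)² + 513(j1600) + 202500| = |-2.3575e+06 + j8.208e+05| = 2.496e+06
|L(j1600)| = 62.7 × 1600 / 2.496e+06 = 0.040187
20 log₁₀(0.040187) = -27.918 dB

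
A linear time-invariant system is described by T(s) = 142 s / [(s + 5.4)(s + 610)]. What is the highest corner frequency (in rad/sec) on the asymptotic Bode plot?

610 rad/sec

Break frequencies occur at each pole and zero magnitude: 5.4 rad/sec, 610 rad/sec.
The highest is 610 rad/sec.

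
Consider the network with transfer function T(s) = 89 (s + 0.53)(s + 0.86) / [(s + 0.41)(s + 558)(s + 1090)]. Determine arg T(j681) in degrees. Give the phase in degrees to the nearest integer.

7°

∠(j681 + 0.53) = arctan(681/0.53) = 89.96°
∠(j681 + 0.86) = arctan(681/0.86) = 89.93°
∠(j681 + 0.41) = arctan(681/0.41) = 89.97°
∠(j681 + 558) = arctan(681/558) = 50.67°
∠(j681 + 1090) = arctan(681/1090) = 32.00°
∠T(j681) = 89.96° + 89.93° − (89.97° + 50.67° + 32.00°) = 7.25°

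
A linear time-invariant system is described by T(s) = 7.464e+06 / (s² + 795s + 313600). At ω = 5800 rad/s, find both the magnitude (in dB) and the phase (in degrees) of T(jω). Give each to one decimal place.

|T| = -13.1 dB, ∠T = -172.1°

|(j5800)² + 795(j5800) + 313600| = |-3.3326e+07 + j4.611e+06| = 3.364e+07
|T(j5800)| = 7.464e+06 / 3.364e+07 = 0.22185
20 log₁₀(0.22185) = -13.08 dB
∠[(j5800)² + 795(j5800) + 313600] = ∠[-3.3326e+07 + j4.611e+06] = 172.12°
∠T(j5800) = −172.12° = -172.12°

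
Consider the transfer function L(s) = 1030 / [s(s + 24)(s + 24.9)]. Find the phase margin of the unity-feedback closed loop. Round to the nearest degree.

Gain crossover: |L(jω)| = 1 at ω ≈ 1.72 rad/sec.
∠L(j1.72) = −90° − arctan(1.72/24) − arctan(1.72/24.9) ≈ -98.03°
PM = 180° + (-98.03°) = 81.97°

82°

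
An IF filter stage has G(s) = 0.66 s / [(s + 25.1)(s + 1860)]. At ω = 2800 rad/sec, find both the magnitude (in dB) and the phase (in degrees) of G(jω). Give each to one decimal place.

|G| = -74.1 dB, ∠G = -55.9°

|j2800| = 2800
|j2800 + 25.1| = √(2800² + 25.1²) = 2800
|j2800 + 1860| = √(2800² + 1860²) = 3361
|G(j2800)| = 0.66 × 2800 / (2800 × 3361) = 0.00019633
20 log₁₀(0.00019633) = -74.14 dB
∠(j2800) = 90.00°
∠(j2800 + 25.1) = arctan(2800/25.1) = 89.49°
∠(j2800 + 1860) = arctan(2800/1860) = 56.40°
∠G(j2800) = 90.00° − (89.49° + 56.40°) = -55.89°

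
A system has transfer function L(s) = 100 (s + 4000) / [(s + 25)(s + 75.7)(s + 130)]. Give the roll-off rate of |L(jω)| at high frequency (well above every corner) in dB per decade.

-40 dB/decade

With 1 zero and 3 poles, the high-frequency asymptotic slope is 20 × (1 − 3) = -40 dB/decade.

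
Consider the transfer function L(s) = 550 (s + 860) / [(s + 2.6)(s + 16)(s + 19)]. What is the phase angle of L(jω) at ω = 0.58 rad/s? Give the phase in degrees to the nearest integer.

-16 deg

∠(j0.58 + 860) = arctan(0.58/860) = 0.04°
∠(j0.58 + 2.6) = arctan(0.58/2.6) = 12.58°
∠(j0.58 + 16) = arctan(0.58/16) = 2.08°
∠(j0.58 + 19) = arctan(0.58/19) = 1.75°
∠L(j0.58) = 0.04° − (12.58° + 2.08° + 1.75°) = -16.36°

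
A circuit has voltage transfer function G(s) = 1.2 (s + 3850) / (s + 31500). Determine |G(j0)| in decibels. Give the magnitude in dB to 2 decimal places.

-16.67 dB

G(0) = 1.2 × 3850 / 31500 = 0.14667
20 log₁₀(0.14667) = -16.673 dB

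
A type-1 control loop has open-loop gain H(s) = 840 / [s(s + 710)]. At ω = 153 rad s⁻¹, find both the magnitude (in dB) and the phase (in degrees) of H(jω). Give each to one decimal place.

|H| = -42.4 dB, ∠H = -102.2°

|j153 + 710| = √(153² + 710²) = 726.3
|j153| = 153
|H(j153)| = 840 / (726.3 × 153) = 0.0075591
20 log₁₀(0.0075591) = -42.43 dB
∠(j153 + 710) = arctan(153/710) = 12.16°
∠(j153) = 90.00°
∠H(j153) = − (12.16° + 90.00°) = -102.16°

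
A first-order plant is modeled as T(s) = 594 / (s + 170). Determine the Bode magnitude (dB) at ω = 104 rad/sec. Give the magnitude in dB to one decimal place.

9.5 dB

|j104 + 170| = √(104² + 170²) = 199.3
|T(j104)| = 594 / 199.3 = 2.9806
20 log₁₀(2.9806) = 9.49 dB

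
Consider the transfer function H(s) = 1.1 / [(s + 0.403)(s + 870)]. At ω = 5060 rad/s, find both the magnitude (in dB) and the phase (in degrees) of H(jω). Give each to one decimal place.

|j5060 + 0.403| = √(5060² + 0.403²) = 5060
|j5060 + 870| = √(5060² + 870²) = 5134
|H(j5060)| = 1.1 / (5060 × 5134) = 4.2341e-08
20 log₁₀(4.2341e-08) = -147.46 dB
∠(j5060 + 0.403) = arctan(5060/0.403) = 90.00°
∠(j5060 + 870) = arctan(5060/870) = 80.24°
∠H(j5060) = − (90.00° + 80.24°) = -170.24°

|H| = -147.5 dB, ∠H = -170.2°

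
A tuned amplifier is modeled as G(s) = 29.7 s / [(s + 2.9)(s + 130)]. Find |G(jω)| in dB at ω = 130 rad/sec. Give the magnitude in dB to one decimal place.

-15.8 dB

|j130| = 130
|j130 + 2.9| = √(130² + 2.9²) = 130
|j130 + 130| = √(130² + 130²) = 183.8
|G(j130)| = 29.7 × 130 / (130 × 183.8) = 0.16151
20 log₁₀(0.16151) = -15.84 dB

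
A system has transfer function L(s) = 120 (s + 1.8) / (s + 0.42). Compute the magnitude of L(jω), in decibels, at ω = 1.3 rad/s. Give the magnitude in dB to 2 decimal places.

|j1.3 + 1.8| = √(1.3² + 1.8²) = 2.22
|j1.3 + 0.42| = √(1.3² + 0.42²) = 1.366
|L(j1.3)| = 120 × 2.22 / 1.366 = 195.03
20 log₁₀(195.03) = 45.802 dB

45.80 dB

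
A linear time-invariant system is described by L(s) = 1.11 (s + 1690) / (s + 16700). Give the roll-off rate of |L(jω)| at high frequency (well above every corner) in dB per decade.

0 dB/decade

With 1 zero and 1 pole, the high-frequency asymptotic slope is 20 × (1 − 1) = 0 dB/decade.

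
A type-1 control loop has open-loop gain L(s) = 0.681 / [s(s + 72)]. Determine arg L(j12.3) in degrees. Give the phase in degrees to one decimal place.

∠(j12.3 + 72) = arctan(12.3/72) = 9.69°
∠(j12.3) = 90.00°
∠L(j12.3) = − (9.69° + 90.00°) = -99.69°

-99.7°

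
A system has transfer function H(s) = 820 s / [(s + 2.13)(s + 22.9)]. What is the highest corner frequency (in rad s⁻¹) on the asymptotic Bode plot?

Break frequencies occur at each pole and zero magnitude: 2.13 rad s⁻¹, 22.9 rad s⁻¹.
The highest is 22.9 rad s⁻¹.

22.9 rad s⁻¹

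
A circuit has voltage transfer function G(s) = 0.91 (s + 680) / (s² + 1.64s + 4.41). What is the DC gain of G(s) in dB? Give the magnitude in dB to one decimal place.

42.9 dB

G(0) = 0.91 × 680 / 4.41 = 140.32
20 log₁₀(140.32) = 42.94 dB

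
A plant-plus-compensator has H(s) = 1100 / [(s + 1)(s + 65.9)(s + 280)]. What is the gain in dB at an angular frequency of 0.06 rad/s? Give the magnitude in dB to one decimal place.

-24.5 dB

|j0.06 + 1| = √(0.06² + 1²) = 1.002
|j0.06 + 65.9| = √(0.06² + 65.9²) = 65.9
|j0.06 + 280| = √(0.06² + 280²) = 280
|H(j0.06)| = 1100 / (1.002 × 65.9 × 280) = 0.059507
20 log₁₀(0.059507) = -24.51 dB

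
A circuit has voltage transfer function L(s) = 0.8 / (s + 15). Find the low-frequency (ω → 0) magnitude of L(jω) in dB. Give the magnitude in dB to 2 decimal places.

-25.46 dB

L(0) = 0.8 / 15 = 0.053333
20 log₁₀(0.053333) = -25.460 dB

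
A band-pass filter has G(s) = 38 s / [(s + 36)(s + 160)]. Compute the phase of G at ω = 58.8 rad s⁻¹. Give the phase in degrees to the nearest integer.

∠(j58.8) = 90.00°
∠(j58.8 + 36) = arctan(58.8/36) = 58.52°
∠(j58.8 + 160) = arctan(58.8/160) = 20.18°
∠G(j58.8) = 90.00° − (58.52° + 20.18°) = 11.30°

11°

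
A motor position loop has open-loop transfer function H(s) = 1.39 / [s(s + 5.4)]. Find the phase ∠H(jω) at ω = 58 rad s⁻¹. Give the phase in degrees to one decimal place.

-174.7°

∠(j58 + 5.4) = arctan(58/5.4) = 84.68°
∠(j58) = 90.00°
∠H(j58) = − (84.68° + 90.00°) = -174.68°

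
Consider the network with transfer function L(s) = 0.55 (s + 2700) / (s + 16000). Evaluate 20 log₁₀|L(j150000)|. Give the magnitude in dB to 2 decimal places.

|j150000 + 2700| = √(150000² + 2700²) = 1.5e+05
|j150000 + 16000| = √(150000² + 16000²) = 1.509e+05
|L(j150000)| = 0.55 × 1.5e+05 / 1.509e+05 = 0.54699
20 log₁₀(0.54699) = -5.240 dB

-5.24 dB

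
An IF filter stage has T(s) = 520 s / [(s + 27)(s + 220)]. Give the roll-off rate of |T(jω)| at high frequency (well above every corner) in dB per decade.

With 1 zero and 2 poles, the high-frequency asymptotic slope is 20 × (1 − 2) = -20 dB/decade.

-20 dB/decade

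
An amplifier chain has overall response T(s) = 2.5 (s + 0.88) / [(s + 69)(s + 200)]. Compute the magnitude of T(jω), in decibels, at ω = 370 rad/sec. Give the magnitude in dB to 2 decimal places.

|j370 + 0.88| = √(370² + 0.88²) = 370
|j370 + 69| = √(370² + 69²) = 376.4
|j370 + 200| = √(370² + 200²) = 420.6
|T(j370)| = 2.5 × 370 / (376.4 × 420.6) = 0.0058432
20 log₁₀(0.0058432) = -44.667 dB

-44.67 dB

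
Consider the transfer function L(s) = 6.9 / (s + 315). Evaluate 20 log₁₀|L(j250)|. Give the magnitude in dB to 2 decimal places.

|j250 + 315| = √(250² + 315²) = 402.2
|L(j250)| = 6.9 / 402.2 = 0.017158
20 log₁₀(0.017158) = -35.311 dB

-35.31 dB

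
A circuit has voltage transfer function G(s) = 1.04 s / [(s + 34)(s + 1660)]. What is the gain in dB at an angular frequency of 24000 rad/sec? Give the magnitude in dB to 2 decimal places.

-87.28 dB

|j24000| = 2.4e+04
|j24000 + 34| = √(24000² + 34²) = 2.4e+04
|j24000 + 1660| = √(24000² + 1660²) = 2.406e+04
|G(j24000)| = 1.04 × 2.4e+04 / (2.4e+04 × 2.406e+04) = 4.323e-05
20 log₁₀(4.323e-05) = -87.284 dB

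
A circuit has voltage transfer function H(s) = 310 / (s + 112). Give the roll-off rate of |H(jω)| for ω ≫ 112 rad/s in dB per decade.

-20 dB/decade

With 0 zeros and 1 pole, the high-frequency asymptotic slope is 20 × (0 − 1) = -20 dB/decade.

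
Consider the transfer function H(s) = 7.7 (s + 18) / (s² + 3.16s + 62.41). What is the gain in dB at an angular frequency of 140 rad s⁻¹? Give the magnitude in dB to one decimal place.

|j140 + 18| = √(140² + 18²) = 141.2
|(j140)² + 3.16(j140) + 62.41| = |-19538 + j442.4| = 1.954e+04
|H(j140)| = 7.7 × 141.2 / 1.954e+04 = 0.055616
20 log₁₀(0.055616) = -25.10 dB

-25.1 dB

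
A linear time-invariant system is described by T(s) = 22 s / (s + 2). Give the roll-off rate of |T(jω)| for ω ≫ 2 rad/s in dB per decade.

With 1 zero and 1 pole, the high-frequency asymptotic slope is 20 × (1 − 1) = 0 dB/decade.

0 dB/decade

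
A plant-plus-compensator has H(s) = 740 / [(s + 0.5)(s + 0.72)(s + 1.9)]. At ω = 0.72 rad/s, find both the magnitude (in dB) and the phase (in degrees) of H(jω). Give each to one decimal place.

|j0.72 + 0.5| = √(0.72² + 0.5²) = 0.8766
|j0.72 + 0.72| = √(0.72² + 0.72²) = 1.018
|j0.72 + 1.9| = √(0.72² + 1.9²) = 2.032
|H(j0.72)| = 740 / (0.8766 × 1.018 × 2.032) = 408.04
20 log₁₀(408.04) = 52.21 dB
∠(j0.72 + 0.5) = arctan(0.72/0.5) = 55.22°
∠(j0.72 + 0.72) = arctan(0.72/0.72) = 45.00°
∠(j0.72 + 1.9) = arctan(0.72/1.9) = 20.75°
∠H(j0.72) = − (55.22° + 45.00° + 20.75°) = -120.98°

|H| = 52.2 dB, ∠H = -121.0°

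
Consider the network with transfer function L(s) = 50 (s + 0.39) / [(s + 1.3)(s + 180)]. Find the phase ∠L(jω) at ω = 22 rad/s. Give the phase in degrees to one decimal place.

∠(j22 + 0.39) = arctan(22/0.39) = 88.98°
∠(j22 + 1.3) = arctan(22/1.3) = 86.62°
∠(j22 + 180) = arctan(22/180) = 6.97°
∠L(j22) = 88.98° − (86.62° + 6.97°) = -4.60°

-4.6°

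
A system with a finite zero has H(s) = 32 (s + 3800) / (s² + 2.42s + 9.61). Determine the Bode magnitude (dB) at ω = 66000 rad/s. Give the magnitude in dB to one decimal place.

-66.3 dB

|j66000 + 3800| = √(66000² + 3800²) = 6.611e+04
|(j66000)² + 2.42(j66000) + 9.61| = |-4.356e+09 + j1.5972e+05| = 4.356e+09
|H(j66000)| = 32 × 6.611e+04 / 4.356e+09 = 0.00048565
20 log₁₀(0.00048565) = -66.27 dB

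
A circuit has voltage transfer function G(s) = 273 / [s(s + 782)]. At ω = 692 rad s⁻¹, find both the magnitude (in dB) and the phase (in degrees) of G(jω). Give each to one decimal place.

|G| = -68.5 dB, ∠G = -131.5°

|j692 + 782| = √(692² + 782²) = 1044
|j692| = 692
|G(j692)| = 273 / (1044 × 692) = 0.0003778
20 log₁₀(0.0003778) = -68.45 dB
∠(j692 + 782) = arctan(692/782) = 41.51°
∠(j692) = 90.00°
∠G(j692) = − (41.51° + 90.00°) = -131.51°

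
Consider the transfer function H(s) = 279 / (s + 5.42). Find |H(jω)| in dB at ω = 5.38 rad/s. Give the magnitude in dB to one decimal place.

|j5.38 + 5.42| = √(5.38² + 5.42²) = 7.637
|H(j5.38)| = 279 / 7.637 = 36.534
20 log₁₀(36.534) = 31.25 dB

31.3 dB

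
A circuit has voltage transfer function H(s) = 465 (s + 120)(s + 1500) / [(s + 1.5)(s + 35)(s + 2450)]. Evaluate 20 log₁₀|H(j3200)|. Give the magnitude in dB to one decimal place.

|j3200 + 120| = √(3200² + 120²) = 3202
|j3200 + 1500| = √(3200² + 1500²) = 3534
|j3200 + 1.5| = √(3200² + 1.5²) = 3200
|j3200 + 35| = √(3200² + 35²) = 3200
|j3200 + 2450| = √(3200² + 2450²) = 4030
|H(j3200)| = 465 × 3202 × 3534 / (3200 × 3200 × 4030) = 0.12751
20 log₁₀(0.12751) = -17.89 dB

-17.9 dB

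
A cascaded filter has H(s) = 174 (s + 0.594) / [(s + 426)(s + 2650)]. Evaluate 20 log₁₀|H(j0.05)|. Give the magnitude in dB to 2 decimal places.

-80.74 dB

|j0.05 + 0.594| = √(0.05² + 0.594²) = 0.5961
|j0.05 + 426| = √(0.05² + 426²) = 426
|j0.05 + 2650| = √(0.05² + 2650²) = 2650
|H(j0.05)| = 174 × 0.5961 / (426 × 2650) = 9.1878e-05
20 log₁₀(9.1878e-05) = -80.736 dB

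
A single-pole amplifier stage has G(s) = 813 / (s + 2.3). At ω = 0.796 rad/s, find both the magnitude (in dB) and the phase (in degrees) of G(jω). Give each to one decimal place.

|G| = 50.5 dB, ∠G = -19.1 deg

|j0.796 + 2.3| = √(0.796² + 2.3²) = 2.434
|G(j0.796)| = 813 / 2.434 = 334.04
20 log₁₀(334.04) = 50.48 dB
∠(j0.796 + 2.3) = arctan(0.796/2.3) = 19.09°
∠G(j0.796) = −19.09° = -19.09°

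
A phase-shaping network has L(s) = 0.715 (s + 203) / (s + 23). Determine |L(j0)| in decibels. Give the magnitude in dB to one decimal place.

16.0 dB

L(0) = 0.715 × 203 / 23 = 6.3107
20 log₁₀(6.3107) = 16.00 dB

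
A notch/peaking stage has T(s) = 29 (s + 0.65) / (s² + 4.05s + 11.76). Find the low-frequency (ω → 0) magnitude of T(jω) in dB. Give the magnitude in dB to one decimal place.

4.1 dB

T(0) = 29 × 0.65 / 11.76 = 1.6029
20 log₁₀(1.6029) = 4.10 dB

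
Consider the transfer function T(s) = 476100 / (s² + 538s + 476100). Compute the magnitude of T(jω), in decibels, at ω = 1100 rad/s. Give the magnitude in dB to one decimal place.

|(j1100)² + 538(j1100) + 476100| = |-7.339e+05 + j5.918e+05| = 9.428e+05
|T(j1100)| = 476100 / 9.428e+05 = 0.505
20 log₁₀(0.505) = -5.93 dB

-5.9 dB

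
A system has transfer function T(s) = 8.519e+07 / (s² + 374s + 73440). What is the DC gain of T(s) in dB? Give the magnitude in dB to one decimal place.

61.3 dB

T(0) = 8.519e+07 / 73440 = 1160
20 log₁₀(1160) = 61.29 dB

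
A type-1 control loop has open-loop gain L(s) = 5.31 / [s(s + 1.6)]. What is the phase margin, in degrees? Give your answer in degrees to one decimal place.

38.0 deg

Gain crossover: |L(jω)| = 1 at ω ≈ 2.05 rad/s.
∠L(j2.05) = −90° − arctan(2.05/1.6) ≈ -141.96°
PM = 180° + (-141.96°) = 38.04°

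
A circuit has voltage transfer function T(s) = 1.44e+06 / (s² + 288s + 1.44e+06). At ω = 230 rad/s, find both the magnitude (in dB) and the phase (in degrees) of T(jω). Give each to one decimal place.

|T| = 0.3 dB, ∠T = -2.7°

|(j230)² + 288(j230) + 1.44e+06| = |1.3871e+06 + j66240| = 1.389e+06
|T(j230)| = 1.44e+06 / 1.389e+06 = 1.037
20 log₁₀(1.037) = 0.32 dB
∠[(j230)² + 288(j230) + 1.44e+06] = ∠[1.3871e+06 + j66240] = 2.73°
∠T(j230) = −2.73° = -2.73°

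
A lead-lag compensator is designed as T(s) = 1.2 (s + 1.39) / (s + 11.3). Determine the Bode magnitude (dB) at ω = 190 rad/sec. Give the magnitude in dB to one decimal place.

1.6 dB

|j190 + 1.39| = √(190² + 1.39²) = 190
|j190 + 11.3| = √(190² + 11.3²) = 190.3
|T(j190)| = 1.2 × 190 / 190.3 = 1.1979
20 log₁₀(1.1979) = 1.57 dB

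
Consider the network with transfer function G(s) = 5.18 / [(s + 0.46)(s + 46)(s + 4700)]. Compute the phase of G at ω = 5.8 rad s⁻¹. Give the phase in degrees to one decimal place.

-92.7°

∠(j5.8 + 0.46) = arctan(5.8/0.46) = 85.47°
∠(j5.8 + 46) = arctan(5.8/46) = 7.19°
∠(j5.8 + 4700) = arctan(5.8/4700) = 0.07°
∠G(j5.8) = − (85.47° + 7.19° + 0.07°) = -92.72°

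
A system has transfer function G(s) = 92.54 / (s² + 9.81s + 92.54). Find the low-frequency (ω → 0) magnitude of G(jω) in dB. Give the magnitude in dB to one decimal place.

G(0) = 92.54 / 92.54 = 1
20 log₁₀(1) = 0.00 dB

0.0 dB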